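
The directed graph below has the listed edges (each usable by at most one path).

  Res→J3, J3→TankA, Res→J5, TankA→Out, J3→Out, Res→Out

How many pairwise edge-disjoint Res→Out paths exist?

2

Assign every edge capacity 1; by Menger, the answer equals the max flow.
Path Res→Out (+1); total 1.
Path Res→J3→Out (+1); total 2.
No residual Res→Out path; max flow = 2.
Certifying cut of size 2: {Res→J3, Res→Out}.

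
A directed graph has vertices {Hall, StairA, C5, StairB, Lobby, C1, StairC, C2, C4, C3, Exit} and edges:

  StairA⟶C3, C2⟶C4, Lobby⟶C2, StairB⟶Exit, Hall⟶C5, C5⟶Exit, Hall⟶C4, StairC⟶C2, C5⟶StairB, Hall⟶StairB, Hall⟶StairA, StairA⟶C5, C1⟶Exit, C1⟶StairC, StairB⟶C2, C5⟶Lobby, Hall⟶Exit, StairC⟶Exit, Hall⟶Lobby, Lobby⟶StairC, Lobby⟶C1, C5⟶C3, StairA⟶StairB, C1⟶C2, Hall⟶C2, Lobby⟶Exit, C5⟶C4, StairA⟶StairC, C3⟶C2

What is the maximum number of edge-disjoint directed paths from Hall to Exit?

5

Assign every edge capacity 1; by Menger, the answer equals the max flow.
Path Hall→Exit (+1); total 1.
Path Hall→C5→Exit (+1); total 2.
Path Hall→StairB→Exit (+1); total 3.
Path Hall→Lobby→Exit (+1); total 4.
Path Hall→StairA→StairC→Exit (+1); total 5.
No residual Hall→Exit path; max flow = 5.
Certifying cut of size 5: {Hall→C5, Hall→Exit, Hall→Lobby, Hall→StairA, Hall→StairB}.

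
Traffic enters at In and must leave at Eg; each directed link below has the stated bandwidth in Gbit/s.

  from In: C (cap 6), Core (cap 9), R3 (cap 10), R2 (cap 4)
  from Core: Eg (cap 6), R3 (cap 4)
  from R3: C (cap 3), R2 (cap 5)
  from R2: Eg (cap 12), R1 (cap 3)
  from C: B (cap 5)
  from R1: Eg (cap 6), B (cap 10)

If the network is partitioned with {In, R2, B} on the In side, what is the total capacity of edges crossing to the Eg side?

40

Edges leaving {In, R2, B}: In→Core (9), In→R3 (10), In→C (6), R2→R1 (3), R2→Eg (12).
Cut capacity = 9 + 10 + 6 + 3 + 12 = 40.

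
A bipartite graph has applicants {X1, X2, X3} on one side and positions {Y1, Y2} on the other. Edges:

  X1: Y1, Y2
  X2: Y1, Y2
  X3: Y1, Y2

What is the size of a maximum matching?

2

Unit-capacity flow: source→left, listed edges, right→sink; max matching = max flow.
Augmenting path X1→Y1 (+1); matched 1.
Augmenting path X2→Y2 (+1); matched 2.
No augmenting path remains; maximum matching = 2.
König certificate: {Y1, Y2} is a vertex cover of size 2 (every listed pair touches it), so no matching can be larger.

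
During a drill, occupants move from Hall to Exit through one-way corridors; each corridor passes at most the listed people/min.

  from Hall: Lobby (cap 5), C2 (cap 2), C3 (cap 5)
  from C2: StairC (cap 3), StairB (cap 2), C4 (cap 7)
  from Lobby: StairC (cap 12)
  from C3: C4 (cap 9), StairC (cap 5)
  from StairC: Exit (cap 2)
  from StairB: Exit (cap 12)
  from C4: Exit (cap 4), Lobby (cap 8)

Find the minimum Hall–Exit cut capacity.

Augment Hall→C2→StairC→Exit: bottleneck 2, flow now 2.
Augment Hall→C3→C4→Exit: bottleneck 4, flow now 6.
Augment Hall→Lobby→StairC→C2→StairB→Exit: bottleneck 2, flow now 8. (uses reverse residual edge)
No augmenting path remains; maximum flow = 8.
By max-flow min-cut, the minimum cut capacity equals the max flow.
In the residual graph, reachable from Hall: {Hall, Lobby, C3, StairC, C4}.
Min-cut edges: Hall→C2 (2), StairC→Exit (2), C4→Exit (4); capacity 2 + 2 + 4 = 8.

8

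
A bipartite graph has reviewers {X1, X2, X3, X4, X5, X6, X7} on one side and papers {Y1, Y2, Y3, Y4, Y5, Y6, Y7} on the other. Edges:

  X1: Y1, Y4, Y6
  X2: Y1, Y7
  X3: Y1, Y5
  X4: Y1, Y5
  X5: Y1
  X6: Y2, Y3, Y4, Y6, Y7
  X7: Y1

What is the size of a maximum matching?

5

Unit-capacity flow: source→left, listed edges, right→sink; max matching = max flow.
Augmenting path X1→Y1 (+1); matched 1.
Augmenting path X2→Y7 (+1); matched 2.
Augmenting path X3→Y5 (+1); matched 3.
Augmenting path X6→Y2 (+1); matched 4.
Augmenting path X4→Y1→X1→Y4 (+1); matched 5.
No augmenting path remains; maximum matching = 5.
König certificate: {X1, X2, X6, Y1, Y5} is a vertex cover of size 5 (every listed pair touches it), so no matching can be larger.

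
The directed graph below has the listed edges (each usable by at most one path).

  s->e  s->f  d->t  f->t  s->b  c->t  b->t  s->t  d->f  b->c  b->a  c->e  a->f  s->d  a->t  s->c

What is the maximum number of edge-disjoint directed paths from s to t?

Assign every edge capacity 1; by Menger, the answer equals the max flow.
Path s→t (+1); total 1.
Path s→b→t (+1); total 2.
Path s→c→t (+1); total 3.
Path s→d→t (+1); total 4.
Path s→f→t (+1); total 5.
No residual s→t path; max flow = 5.
Certifying cut of size 5: {s→b, s→c, s→d, s→f, s→t}.

5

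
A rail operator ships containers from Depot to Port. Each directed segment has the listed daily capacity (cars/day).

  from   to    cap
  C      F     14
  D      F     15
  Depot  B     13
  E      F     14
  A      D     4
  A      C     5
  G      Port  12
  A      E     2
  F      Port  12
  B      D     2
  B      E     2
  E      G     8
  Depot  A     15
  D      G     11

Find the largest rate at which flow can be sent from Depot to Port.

Augment Depot→A→C→F→Port: bottleneck 5, flow now 5.
Augment Depot→A→D→F→Port: bottleneck 4, flow now 9.
Augment Depot→A→E→F→Port: bottleneck 2, flow now 11.
Augment Depot→B→D→F→Port: bottleneck 1, flow now 12.
Augment Depot→B→D→G→Port: bottleneck 1, flow now 13.
Augment Depot→B→E→G→Port: bottleneck 2, flow now 15.
No augmenting path remains; maximum flow = 15.
In the residual graph, reachable from Depot: {Depot, A, B}.
Min-cut edges: A→C (5), A→D (4), A→E (2), B→D (2), B→E (2); capacity 5 + 4 + 2 + 2 + 2 = 15.
This cut is saturated, so no flow can exceed 15.

15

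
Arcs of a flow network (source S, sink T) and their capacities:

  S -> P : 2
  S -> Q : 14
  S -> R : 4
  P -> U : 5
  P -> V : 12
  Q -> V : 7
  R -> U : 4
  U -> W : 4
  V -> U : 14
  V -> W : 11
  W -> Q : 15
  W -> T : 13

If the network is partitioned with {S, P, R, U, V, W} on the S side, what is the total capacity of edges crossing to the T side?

42

Edges leaving {S, P, R, U, V, W}: S→Q (14), W→Q (15), W→T (13).
Cut capacity = 14 + 15 + 13 = 42.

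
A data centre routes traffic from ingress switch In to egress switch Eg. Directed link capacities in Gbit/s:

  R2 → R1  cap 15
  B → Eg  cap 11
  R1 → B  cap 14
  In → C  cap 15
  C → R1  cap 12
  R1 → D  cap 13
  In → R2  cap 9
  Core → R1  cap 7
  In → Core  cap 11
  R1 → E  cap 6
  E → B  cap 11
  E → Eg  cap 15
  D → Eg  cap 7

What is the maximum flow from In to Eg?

24

Augment In→R2→R1→E→Eg: bottleneck 6, flow now 6.
Augment In→R2→R1→B→Eg: bottleneck 3, flow now 9.
Augment In→C→R1→B→Eg: bottleneck 8, flow now 17.
Augment In→C→R1→D→Eg: bottleneck 4, flow now 21.
Augment In→Core→R1→D→Eg: bottleneck 3, flow now 24.
No augmenting path remains; maximum flow = 24.
In the residual graph, reachable from In: {In, R2, C, Core, R1, B, D}.
Min-cut edges: R1→E (6), B→Eg (11), D→Eg (7); capacity 6 + 11 + 7 = 24.
This cut is saturated, so no flow can exceed 24.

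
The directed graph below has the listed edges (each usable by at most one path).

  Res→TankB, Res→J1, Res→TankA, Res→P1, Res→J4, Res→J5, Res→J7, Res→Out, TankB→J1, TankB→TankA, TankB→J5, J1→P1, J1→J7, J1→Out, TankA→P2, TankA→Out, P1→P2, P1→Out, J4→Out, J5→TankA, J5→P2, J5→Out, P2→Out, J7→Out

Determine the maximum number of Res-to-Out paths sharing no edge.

8

Assign every edge capacity 1; by Menger, the answer equals the max flow.
Path Res→Out (+1); total 1.
Path Res→J1→Out (+1); total 2.
Path Res→TankA→Out (+1); total 3.
Path Res→P1→Out (+1); total 4.
Path Res→J4→Out (+1); total 5.
Path Res→J5→Out (+1); total 6.
Path Res→J7→Out (+1); total 7.
Path Res→TankB→TankA→P2→Out (+1); total 8.
No residual Res→Out path; max flow = 8.
Certifying cut of size 8: {Res→J1, Res→J4, Res→J5, Res→J7, Res→Out, Res→P1, Res→TankA, Res→TankB}.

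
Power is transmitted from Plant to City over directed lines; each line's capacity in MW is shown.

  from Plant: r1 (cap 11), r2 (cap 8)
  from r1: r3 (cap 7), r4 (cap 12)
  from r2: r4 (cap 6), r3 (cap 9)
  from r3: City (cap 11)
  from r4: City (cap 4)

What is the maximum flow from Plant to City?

15

Augment Plant→r1→r3→City: bottleneck 7, flow now 7.
Augment Plant→r1→r4→City: bottleneck 4, flow now 11.
Augment Plant→r2→r3→City: bottleneck 4, flow now 15.
No augmenting path remains; maximum flow = 15.
In the residual graph, reachable from Plant: {Plant, r1, r2, r3, r4}.
Min-cut edges: r3→City (11), r4→City (4); capacity 11 + 4 = 15.
This cut is saturated, so no flow can exceed 15.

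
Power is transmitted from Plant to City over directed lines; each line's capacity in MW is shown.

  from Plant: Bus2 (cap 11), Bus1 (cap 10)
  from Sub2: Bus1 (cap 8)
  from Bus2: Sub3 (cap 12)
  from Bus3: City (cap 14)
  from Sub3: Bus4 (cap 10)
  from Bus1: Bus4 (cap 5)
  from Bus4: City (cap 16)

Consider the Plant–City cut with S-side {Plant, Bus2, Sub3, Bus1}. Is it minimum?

Yes — it is a minimum cut (capacity 15).

Given cut capacity: 10 + 5 = 15.
Augment Plant→Bus1→Bus4→City: bottleneck 5, flow now 5.
Augment Plant→Bus2→Sub3→Bus4→City: bottleneck 10, flow now 15.
No augmenting path remains; maximum flow = 15.
Cut capacity 15 equals the max flow, so it is a minimum cut.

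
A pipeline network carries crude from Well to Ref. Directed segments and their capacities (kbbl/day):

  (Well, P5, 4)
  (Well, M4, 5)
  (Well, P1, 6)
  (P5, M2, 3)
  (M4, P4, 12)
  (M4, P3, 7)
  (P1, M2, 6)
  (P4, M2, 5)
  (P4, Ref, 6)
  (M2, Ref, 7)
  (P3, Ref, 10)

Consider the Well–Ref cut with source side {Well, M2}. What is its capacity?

22

Edges leaving {Well, M2}: Well→P5 (4), Well→M4 (5), Well→P1 (6), M2→Ref (7).
Cut capacity = 4 + 5 + 6 + 7 = 22.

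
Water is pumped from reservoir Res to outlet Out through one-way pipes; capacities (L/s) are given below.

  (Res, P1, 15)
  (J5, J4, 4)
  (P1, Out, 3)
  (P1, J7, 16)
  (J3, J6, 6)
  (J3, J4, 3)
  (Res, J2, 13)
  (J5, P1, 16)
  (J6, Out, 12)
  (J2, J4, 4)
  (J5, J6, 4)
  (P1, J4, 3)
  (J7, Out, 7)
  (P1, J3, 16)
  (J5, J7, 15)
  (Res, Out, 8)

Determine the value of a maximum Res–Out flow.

Augment Res→Out: bottleneck 8, flow now 8.
Augment Res→P1→Out: bottleneck 3, flow now 11.
Augment Res→P1→J7→Out: bottleneck 7, flow now 18.
Augment Res→P1→J3→J6→Out: bottleneck 5, flow now 23.
No augmenting path remains; maximum flow = 23.
In the residual graph, reachable from Res: {Res, J2, J4}.
Min-cut edges: Res→P1 (15), Res→Out (8); capacity 15 + 8 = 23.
This cut is saturated, so no flow can exceed 23.

23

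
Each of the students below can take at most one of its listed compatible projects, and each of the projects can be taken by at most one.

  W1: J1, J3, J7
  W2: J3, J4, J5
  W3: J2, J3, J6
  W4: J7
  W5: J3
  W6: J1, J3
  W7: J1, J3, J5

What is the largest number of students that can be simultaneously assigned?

Unit-capacity flow: source→left, listed edges, right→sink; max matching = max flow.
Augmenting path W1→J1 (+1); matched 1.
Augmenting path W2→J3 (+1); matched 2.
Augmenting path W3→J2 (+1); matched 3.
Augmenting path W4→J7 (+1); matched 4.
Augmenting path W7→J5 (+1); matched 5.
Augmenting path W5→J3→W2→J4 (+1); matched 6.
No augmenting path remains; maximum matching = 6.
König certificate: {W2, W3, W7, J1, J3, J7} is a vertex cover of size 6 (every listed pair touches it), so no matching can be larger.

6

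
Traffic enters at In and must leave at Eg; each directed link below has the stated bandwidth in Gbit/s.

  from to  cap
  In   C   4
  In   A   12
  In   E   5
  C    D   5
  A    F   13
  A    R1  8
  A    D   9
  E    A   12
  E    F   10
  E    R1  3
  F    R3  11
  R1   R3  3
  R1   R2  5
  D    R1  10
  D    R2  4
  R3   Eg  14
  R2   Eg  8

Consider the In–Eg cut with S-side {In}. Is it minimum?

Given cut capacity: 4 + 12 + 5 = 21.
Augment In→C→D→R2→Eg: bottleneck 4, flow now 4.
Augment In→A→F→R3→Eg: bottleneck 11, flow now 15.
Augment In→A→R1→R3→Eg: bottleneck 1, flow now 16.
Augment In→E→R1→R3→Eg: bottleneck 2, flow now 18.
Augment In→E→R1→R2→Eg: bottleneck 1, flow now 19.
Augment In→E→A→R1→R2→Eg: bottleneck 2, flow now 21.
No augmenting path remains; maximum flow = 21.
Cut capacity 21 equals the max flow, so it is a minimum cut.

Yes — it is a minimum cut (capacity 21).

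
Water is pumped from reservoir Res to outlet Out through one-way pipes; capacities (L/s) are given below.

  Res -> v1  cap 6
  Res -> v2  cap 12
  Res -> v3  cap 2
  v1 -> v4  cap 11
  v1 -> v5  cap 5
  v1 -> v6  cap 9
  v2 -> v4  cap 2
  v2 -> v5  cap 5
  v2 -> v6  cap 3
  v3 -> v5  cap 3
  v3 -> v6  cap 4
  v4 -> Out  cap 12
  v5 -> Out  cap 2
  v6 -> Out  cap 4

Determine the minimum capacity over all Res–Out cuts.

14

Augment Res→v1→v4→Out: bottleneck 6, flow now 6.
Augment Res→v2→v4→Out: bottleneck 2, flow now 8.
Augment Res→v2→v5→Out: bottleneck 2, flow now 10.
Augment Res→v2→v6→Out: bottleneck 3, flow now 13.
Augment Res→v3→v6→Out: bottleneck 1, flow now 14.
No augmenting path remains; maximum flow = 14.
By max-flow min-cut, the minimum cut capacity equals the max flow.
In the residual graph, reachable from Res: {Res, v2, v3, v5, v6}.
Min-cut edges: Res→v1 (6), v2→v4 (2), v5→Out (2), v6→Out (4); capacity 6 + 2 + 2 + 4 = 14.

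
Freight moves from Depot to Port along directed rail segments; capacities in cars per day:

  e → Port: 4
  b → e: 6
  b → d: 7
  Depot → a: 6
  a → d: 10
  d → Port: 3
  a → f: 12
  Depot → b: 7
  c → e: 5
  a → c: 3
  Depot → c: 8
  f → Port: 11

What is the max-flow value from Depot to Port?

Augment Depot→a→d→Port: bottleneck 3, flow now 3.
Augment Depot→a→f→Port: bottleneck 3, flow now 6.
Augment Depot→b→e→Port: bottleneck 4, flow now 10.
Augment Depot→b→d→a→f→Port: bottleneck 3, flow now 13. (uses reverse residual edge)
No augmenting path remains; maximum flow = 13.
In the residual graph, reachable from Depot: {Depot, b, c, d, e}.
Min-cut edges: Depot→a (6), d→Port (3), e→Port (4); capacity 6 + 3 + 4 = 13.
This cut is saturated, so no flow can exceed 13.

13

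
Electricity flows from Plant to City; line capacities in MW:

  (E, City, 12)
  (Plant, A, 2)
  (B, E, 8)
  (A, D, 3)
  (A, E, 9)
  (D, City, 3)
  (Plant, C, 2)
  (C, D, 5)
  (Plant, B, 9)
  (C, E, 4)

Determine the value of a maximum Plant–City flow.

12

Augment Plant→A→D→City: bottleneck 2, flow now 2.
Augment Plant→B→E→City: bottleneck 8, flow now 10.
Augment Plant→C→D→City: bottleneck 1, flow now 11.
Augment Plant→C→E→City: bottleneck 1, flow now 12.
No augmenting path remains; maximum flow = 12.
In the residual graph, reachable from Plant: {Plant, B}.
Min-cut edges: Plant→A (2), Plant→C (2), B→E (8); capacity 2 + 2 + 8 = 12.
This cut is saturated, so no flow can exceed 12.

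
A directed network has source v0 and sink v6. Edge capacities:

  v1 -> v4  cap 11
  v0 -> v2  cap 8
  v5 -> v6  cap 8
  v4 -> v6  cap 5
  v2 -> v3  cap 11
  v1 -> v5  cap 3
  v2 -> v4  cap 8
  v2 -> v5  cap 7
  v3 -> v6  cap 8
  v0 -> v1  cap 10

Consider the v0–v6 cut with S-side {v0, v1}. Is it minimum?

No — its capacity is 22, but the minimum cut has capacity 16.

Given cut capacity: 8 + 11 + 3 = 22.
Augment v0→v1→v4→v6: bottleneck 5, flow now 5.
Augment v0→v1→v5→v6: bottleneck 3, flow now 8.
Augment v0→v2→v3→v6: bottleneck 8, flow now 16.
No augmenting path remains; maximum flow = 16.
In the residual graph, reachable from v0: {v0, v1, v4}.
Min-cut edges: v0→v2 (8), v1→v5 (3), v4→v6 (5); capacity 8 + 3 + 5 = 16.
Cut capacity 22 exceeds the max flow 16, so it is not minimum.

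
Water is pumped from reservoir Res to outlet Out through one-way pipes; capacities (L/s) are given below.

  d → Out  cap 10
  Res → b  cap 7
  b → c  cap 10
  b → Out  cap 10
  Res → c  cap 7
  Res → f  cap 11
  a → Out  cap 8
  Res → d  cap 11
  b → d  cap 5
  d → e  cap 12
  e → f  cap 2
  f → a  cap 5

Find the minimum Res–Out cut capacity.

Augment Res→b→Out: bottleneck 7, flow now 7.
Augment Res→d→Out: bottleneck 10, flow now 17.
Augment Res→f→a→Out: bottleneck 5, flow now 22.
No augmenting path remains; maximum flow = 22.
By max-flow min-cut, the minimum cut capacity equals the max flow.
In the residual graph, reachable from Res: {Res, c, d, e, f}.
Min-cut edges: Res→b (7), d→Out (10), f→a (5); capacity 7 + 10 + 5 = 22.

22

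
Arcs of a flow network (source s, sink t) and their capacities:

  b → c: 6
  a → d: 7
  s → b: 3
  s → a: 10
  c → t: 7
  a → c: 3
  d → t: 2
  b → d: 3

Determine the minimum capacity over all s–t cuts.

8

Augment s→a→c→t: bottleneck 3, flow now 3.
Augment s→a→d→t: bottleneck 2, flow now 5.
Augment s→b→c→t: bottleneck 3, flow now 8.
No augmenting path remains; maximum flow = 8.
By max-flow min-cut, the minimum cut capacity equals the max flow.
In the residual graph, reachable from s: {s, a, d}.
Min-cut edges: s→b (3), a→c (3), d→t (2); capacity 3 + 3 + 2 = 8.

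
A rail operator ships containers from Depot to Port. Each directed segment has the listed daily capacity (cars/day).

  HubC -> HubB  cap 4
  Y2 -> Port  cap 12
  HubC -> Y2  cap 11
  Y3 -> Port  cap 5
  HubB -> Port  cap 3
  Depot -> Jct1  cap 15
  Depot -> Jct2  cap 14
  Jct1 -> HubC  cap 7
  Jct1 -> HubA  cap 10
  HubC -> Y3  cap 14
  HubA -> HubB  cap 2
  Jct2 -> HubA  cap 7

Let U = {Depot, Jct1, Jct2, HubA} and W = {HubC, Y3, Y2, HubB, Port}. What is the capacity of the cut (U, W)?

9

Edges leaving {Depot, Jct1, Jct2, HubA}: Jct1→HubC (7), HubA→HubB (2).
Cut capacity = 7 + 2 = 9.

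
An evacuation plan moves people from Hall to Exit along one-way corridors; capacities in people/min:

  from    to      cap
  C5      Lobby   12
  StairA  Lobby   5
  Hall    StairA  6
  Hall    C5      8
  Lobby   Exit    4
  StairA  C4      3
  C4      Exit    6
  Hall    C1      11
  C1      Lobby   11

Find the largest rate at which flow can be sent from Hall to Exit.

Augment Hall→StairA→Lobby→Exit: bottleneck 4, flow now 4.
Augment Hall→StairA→C4→Exit: bottleneck 2, flow now 6.
Augment Hall→C5→Lobby→StairA→C4→Exit: bottleneck 1, flow now 7. (uses reverse residual edge)
No augmenting path remains; maximum flow = 7.
In the residual graph, reachable from Hall: {Hall, StairA, C5, C1, Lobby}.
Min-cut edges: StairA→C4 (3), Lobby→Exit (4); capacity 3 + 4 = 7.
This cut is saturated, so no flow can exceed 7.

7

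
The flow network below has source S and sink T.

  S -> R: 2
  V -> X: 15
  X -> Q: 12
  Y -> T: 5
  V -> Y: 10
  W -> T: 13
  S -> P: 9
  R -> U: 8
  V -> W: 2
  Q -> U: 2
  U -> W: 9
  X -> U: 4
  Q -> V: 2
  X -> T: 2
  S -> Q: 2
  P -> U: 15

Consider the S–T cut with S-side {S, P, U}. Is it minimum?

No — its capacity is 13, but the minimum cut has capacity 11.

Given cut capacity: 2 + 2 + 9 = 13.
Augment S→P→U→W→T: bottleneck 9, flow now 9.
Augment S→Q→V→W→T: bottleneck 2, flow now 11.
No augmenting path remains; maximum flow = 11.
In the residual graph, reachable from S: {S, P, R, U}.
Min-cut edges: S→Q (2), U→W (9); capacity 2 + 9 = 11.
Cut capacity 13 exceeds the max flow 11, so it is not minimum.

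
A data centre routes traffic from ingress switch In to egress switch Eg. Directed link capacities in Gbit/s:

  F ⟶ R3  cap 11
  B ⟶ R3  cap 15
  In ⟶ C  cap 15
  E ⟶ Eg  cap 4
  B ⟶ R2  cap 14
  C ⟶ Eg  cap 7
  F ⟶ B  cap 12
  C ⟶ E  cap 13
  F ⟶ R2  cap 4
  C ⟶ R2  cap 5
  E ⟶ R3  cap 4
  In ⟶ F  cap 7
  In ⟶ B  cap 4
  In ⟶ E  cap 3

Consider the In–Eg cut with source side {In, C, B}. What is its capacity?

64

Edges leaving {In, C, B}: In→F (7), In→E (3), C→E (13), C→R2 (5), C→Eg (7), B→R2 (14), B→R3 (15).
Cut capacity = 7 + 3 + 13 + 5 + 7 + 14 + 15 = 64.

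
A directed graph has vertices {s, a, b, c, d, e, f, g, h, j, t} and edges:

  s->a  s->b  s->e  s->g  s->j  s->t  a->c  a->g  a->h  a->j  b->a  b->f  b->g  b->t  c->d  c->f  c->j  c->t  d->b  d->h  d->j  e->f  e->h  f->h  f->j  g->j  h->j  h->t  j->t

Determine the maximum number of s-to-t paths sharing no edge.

5

Assign every edge capacity 1; by Menger, the answer equals the max flow.
Path s→t (+1); total 1.
Path s→b→t (+1); total 2.
Path s→j→t (+1); total 3.
Path s→a→c→t (+1); total 4.
Path s→e→h→t (+1); total 5.
No residual s→t path; max flow = 5.
Certifying cut of size 5: {j→t, s→a, s→b, s→e, s→t}.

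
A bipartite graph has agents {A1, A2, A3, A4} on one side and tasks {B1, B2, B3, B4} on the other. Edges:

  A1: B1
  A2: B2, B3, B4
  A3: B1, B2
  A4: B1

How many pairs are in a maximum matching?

3

Unit-capacity flow: source→left, listed edges, right→sink; max matching = max flow.
Augmenting path A1→B1 (+1); matched 1.
Augmenting path A2→B2 (+1); matched 2.
Augmenting path A3→B2→A2→B3 (+1); matched 3.
No augmenting path remains; maximum matching = 3.
König certificate: {A2, A3, B1} is a vertex cover of size 3 (every listed pair touches it), so no matching can be larger.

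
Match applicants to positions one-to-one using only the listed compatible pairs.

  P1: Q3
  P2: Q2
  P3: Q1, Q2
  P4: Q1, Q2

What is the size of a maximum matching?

3

Unit-capacity flow: source→left, listed edges, right→sink; max matching = max flow.
Augmenting path P1→Q3 (+1); matched 1.
Augmenting path P2→Q2 (+1); matched 2.
Augmenting path P3→Q1 (+1); matched 3.
No augmenting path remains; maximum matching = 3.
König certificate: {P1, Q1, Q2} is a vertex cover of size 3 (every listed pair touches it), so no matching can be larger.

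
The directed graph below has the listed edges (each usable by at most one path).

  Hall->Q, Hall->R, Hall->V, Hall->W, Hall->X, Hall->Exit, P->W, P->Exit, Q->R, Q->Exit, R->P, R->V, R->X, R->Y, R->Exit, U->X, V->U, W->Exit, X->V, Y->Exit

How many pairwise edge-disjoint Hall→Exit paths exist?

Assign every edge capacity 1; by Menger, the answer equals the max flow.
Path Hall→Exit (+1); total 1.
Path Hall→Q→Exit (+1); total 2.
Path Hall→R→Exit (+1); total 3.
Path Hall→W→Exit (+1); total 4.
No residual Hall→Exit path; max flow = 4.
Certifying cut of size 4: {Hall→Exit, Hall→Q, Hall→R, Hall→W}.

4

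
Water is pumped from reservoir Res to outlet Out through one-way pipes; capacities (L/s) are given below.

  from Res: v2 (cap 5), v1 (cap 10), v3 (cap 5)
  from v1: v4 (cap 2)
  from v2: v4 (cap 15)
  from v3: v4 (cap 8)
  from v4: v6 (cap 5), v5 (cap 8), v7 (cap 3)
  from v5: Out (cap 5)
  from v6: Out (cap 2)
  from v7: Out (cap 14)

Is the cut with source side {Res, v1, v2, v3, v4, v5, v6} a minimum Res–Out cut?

Yes — it is a minimum cut (capacity 10).

Given cut capacity: 3 + 5 + 2 = 10.
Augment Res→v1→v4→v5→Out: bottleneck 2, flow now 2.
Augment Res→v2→v4→v5→Out: bottleneck 3, flow now 5.
Augment Res→v2→v4→v6→Out: bottleneck 2, flow now 7.
Augment Res→v3→v4→v7→Out: bottleneck 3, flow now 10.
No augmenting path remains; maximum flow = 10.
Cut capacity 10 equals the max flow, so it is a minimum cut.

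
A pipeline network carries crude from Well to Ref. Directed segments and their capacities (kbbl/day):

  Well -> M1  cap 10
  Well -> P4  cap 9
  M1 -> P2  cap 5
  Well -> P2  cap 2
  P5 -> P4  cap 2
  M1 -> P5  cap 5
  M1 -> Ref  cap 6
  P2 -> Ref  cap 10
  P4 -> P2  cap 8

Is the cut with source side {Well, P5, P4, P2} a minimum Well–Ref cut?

No — its capacity is 20, but the minimum cut has capacity 16.

Given cut capacity: 10 + 10 = 20.
Augment Well→M1→Ref: bottleneck 6, flow now 6.
Augment Well→P2→Ref: bottleneck 2, flow now 8.
Augment Well→M1→P2→Ref: bottleneck 4, flow now 12.
Augment Well→P4→P2→Ref: bottleneck 4, flow now 16.
No augmenting path remains; maximum flow = 16.
In the residual graph, reachable from Well: {Well, M1, P5, P4, P2}.
Min-cut edges: M1→Ref (6), P2→Ref (10); capacity 6 + 10 = 16.
Cut capacity 20 exceeds the max flow 16, so it is not minimum.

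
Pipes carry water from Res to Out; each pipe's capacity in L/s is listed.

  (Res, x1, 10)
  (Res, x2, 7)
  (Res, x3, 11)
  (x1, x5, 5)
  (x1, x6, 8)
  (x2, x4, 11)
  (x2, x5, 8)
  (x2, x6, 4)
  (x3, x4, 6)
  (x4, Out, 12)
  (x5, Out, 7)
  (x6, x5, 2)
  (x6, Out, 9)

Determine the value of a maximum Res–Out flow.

Augment Res→x1→x5→Out: bottleneck 5, flow now 5.
Augment Res→x1→x6→Out: bottleneck 5, flow now 10.
Augment Res→x2→x4→Out: bottleneck 7, flow now 17.
Augment Res→x3→x4→Out: bottleneck 5, flow now 22.
Augment Res→x3→x4→x2→x5→Out: bottleneck 1, flow now 23. (uses reverse residual edge)
No augmenting path remains; maximum flow = 23.
In the residual graph, reachable from Res: {Res, x3}.
Min-cut edges: Res→x1 (10), Res→x2 (7), x3→x4 (6); capacity 10 + 7 + 6 = 23.
This cut is saturated, so no flow can exceed 23.

23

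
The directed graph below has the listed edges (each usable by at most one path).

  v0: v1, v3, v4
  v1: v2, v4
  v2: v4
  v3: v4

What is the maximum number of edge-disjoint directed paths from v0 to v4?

3

Assign every edge capacity 1; by Menger, the answer equals the max flow.
Path v0→v4 (+1); total 1.
Path v0→v1→v4 (+1); total 2.
Path v0→v3→v4 (+1); total 3.
No residual v0→v4 path; max flow = 3.
Certifying cut of size 3: {v0→v1, v0→v3, v0→v4}.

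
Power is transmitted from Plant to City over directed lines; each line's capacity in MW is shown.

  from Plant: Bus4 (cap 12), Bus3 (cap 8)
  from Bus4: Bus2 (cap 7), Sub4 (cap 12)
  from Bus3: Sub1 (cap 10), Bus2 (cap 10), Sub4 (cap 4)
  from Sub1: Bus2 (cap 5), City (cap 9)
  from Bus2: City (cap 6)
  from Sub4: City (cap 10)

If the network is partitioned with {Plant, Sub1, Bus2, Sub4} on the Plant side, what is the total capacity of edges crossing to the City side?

45

Edges leaving {Plant, Sub1, Bus2, Sub4}: Plant→Bus4 (12), Plant→Bus3 (8), Sub1→City (9), Bus2→City (6), Sub4→City (10).
Cut capacity = 12 + 8 + 9 + 6 + 10 = 45.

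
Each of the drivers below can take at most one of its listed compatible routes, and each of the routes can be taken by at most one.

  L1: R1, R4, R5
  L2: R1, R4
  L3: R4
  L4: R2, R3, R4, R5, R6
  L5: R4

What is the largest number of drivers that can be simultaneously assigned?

4

Unit-capacity flow: source→left, listed edges, right→sink; max matching = max flow.
Augmenting path L1→R1 (+1); matched 1.
Augmenting path L2→R4 (+1); matched 2.
Augmenting path L4→R2 (+1); matched 3.
Augmenting path L3→R4→L2→R1→L1→R5 (+1); matched 4.
No augmenting path remains; maximum matching = 4.
König certificate: {L1, L2, L4, R4} is a vertex cover of size 4 (every listed pair touches it), so no matching can be larger.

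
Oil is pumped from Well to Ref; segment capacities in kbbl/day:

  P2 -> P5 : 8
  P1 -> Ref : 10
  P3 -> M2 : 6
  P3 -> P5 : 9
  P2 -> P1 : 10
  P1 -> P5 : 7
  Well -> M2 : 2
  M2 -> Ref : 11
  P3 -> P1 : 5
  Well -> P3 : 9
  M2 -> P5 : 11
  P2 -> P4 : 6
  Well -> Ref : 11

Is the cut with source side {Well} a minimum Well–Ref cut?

Given cut capacity: 9 + 2 + 11 = 22.
Augment Well→Ref: bottleneck 11, flow now 11.
Augment Well→M2→Ref: bottleneck 2, flow now 13.
Augment Well→P3→M2→Ref: bottleneck 6, flow now 19.
Augment Well→P3→P1→Ref: bottleneck 3, flow now 22.
No augmenting path remains; maximum flow = 22.
Cut capacity 22 equals the max flow, so it is a minimum cut.

Yes — it is a minimum cut (capacity 22).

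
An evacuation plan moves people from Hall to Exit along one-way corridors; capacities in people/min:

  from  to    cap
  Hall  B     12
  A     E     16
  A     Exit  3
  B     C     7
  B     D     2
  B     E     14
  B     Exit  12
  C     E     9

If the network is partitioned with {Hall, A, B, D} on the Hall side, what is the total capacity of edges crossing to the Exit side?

Edges leaving {Hall, A, B, D}: A→E (16), A→Exit (3), B→C (7), B→E (14), B→Exit (12).
Cut capacity = 16 + 3 + 7 + 14 + 12 = 52.

52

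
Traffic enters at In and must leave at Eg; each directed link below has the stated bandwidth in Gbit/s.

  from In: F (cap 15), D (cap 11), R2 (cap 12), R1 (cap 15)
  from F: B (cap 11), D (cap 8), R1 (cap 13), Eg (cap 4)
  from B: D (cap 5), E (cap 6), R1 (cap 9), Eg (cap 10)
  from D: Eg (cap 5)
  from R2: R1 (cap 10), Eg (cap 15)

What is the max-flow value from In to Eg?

Augment In→F→Eg: bottleneck 4, flow now 4.
Augment In→D→Eg: bottleneck 5, flow now 9.
Augment In→R2→Eg: bottleneck 12, flow now 21.
Augment In→F→B→Eg: bottleneck 10, flow now 31.
No augmenting path remains; maximum flow = 31.
In the residual graph, reachable from In: {In, F, B, D, E, R1}.
Min-cut edges: In→R2 (12), F→Eg (4), B→Eg (10), D→Eg (5); capacity 12 + 4 + 10 + 5 = 31.
This cut is saturated, so no flow can exceed 31.

31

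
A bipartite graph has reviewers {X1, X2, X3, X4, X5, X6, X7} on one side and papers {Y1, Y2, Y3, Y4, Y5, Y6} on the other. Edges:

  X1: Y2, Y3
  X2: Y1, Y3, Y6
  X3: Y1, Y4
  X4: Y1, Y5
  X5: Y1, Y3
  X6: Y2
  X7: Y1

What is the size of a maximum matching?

6

Unit-capacity flow: source→left, listed edges, right→sink; max matching = max flow.
Augmenting path X1→Y2 (+1); matched 1.
Augmenting path X2→Y1 (+1); matched 2.
Augmenting path X3→Y4 (+1); matched 3.
Augmenting path X4→Y5 (+1); matched 4.
Augmenting path X5→Y3 (+1); matched 5.
Augmenting path X7→Y1→X2→Y6 (+1); matched 6.
No augmenting path remains; maximum matching = 6.
König certificate: {X2, X3, X4, Y1, Y2, Y3} is a vertex cover of size 6 (every listed pair touches it), so no matching can be larger.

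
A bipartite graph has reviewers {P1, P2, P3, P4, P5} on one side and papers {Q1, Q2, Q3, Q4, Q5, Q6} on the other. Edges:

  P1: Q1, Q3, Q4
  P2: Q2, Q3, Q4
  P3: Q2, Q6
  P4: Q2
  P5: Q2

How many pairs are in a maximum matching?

Unit-capacity flow: source→left, listed edges, right→sink; max matching = max flow.
Augmenting path P1→Q1 (+1); matched 1.
Augmenting path P2→Q2 (+1); matched 2.
Augmenting path P3→Q6 (+1); matched 3.
Augmenting path P4→Q2→P2→Q3 (+1); matched 4.
No augmenting path remains; maximum matching = 4.
König certificate: {P1, P2, P3, Q2} is a vertex cover of size 4 (every listed pair touches it), so no matching can be larger.

4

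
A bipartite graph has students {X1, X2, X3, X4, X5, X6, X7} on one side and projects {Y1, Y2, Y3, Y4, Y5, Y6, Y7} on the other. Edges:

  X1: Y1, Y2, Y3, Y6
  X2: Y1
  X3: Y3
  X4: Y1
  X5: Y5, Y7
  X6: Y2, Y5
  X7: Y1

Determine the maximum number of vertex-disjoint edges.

Unit-capacity flow: source→left, listed edges, right→sink; max matching = max flow.
Augmenting path X1→Y1 (+1); matched 1.
Augmenting path X3→Y3 (+1); matched 2.
Augmenting path X5→Y5 (+1); matched 3.
Augmenting path X6→Y2 (+1); matched 4.
Augmenting path X2→Y1→X1→Y6 (+1); matched 5.
No augmenting path remains; maximum matching = 5.
König certificate: {X1, X3, X5, X6, Y1} is a vertex cover of size 5 (every listed pair touches it), so no matching can be larger.

5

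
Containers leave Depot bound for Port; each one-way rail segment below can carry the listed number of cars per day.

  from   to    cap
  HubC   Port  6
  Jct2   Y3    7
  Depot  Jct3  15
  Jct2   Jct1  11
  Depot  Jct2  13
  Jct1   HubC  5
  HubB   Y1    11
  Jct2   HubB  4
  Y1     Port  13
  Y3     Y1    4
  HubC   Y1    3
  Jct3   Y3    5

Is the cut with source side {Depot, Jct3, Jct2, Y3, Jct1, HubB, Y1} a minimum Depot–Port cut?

No — its capacity is 18, but the minimum cut has capacity 13.

Given cut capacity: 5 + 13 = 18.
Augment Depot→Jct3→Y3→Y1→Port: bottleneck 4, flow now 4.
Augment Depot→Jct2→Jct1→HubC→Port: bottleneck 5, flow now 9.
Augment Depot→Jct2→HubB→Y1→Port: bottleneck 4, flow now 13.
No augmenting path remains; maximum flow = 13.
In the residual graph, reachable from Depot: {Depot, Jct3, Jct2, Y3, Jct1}.
Min-cut edges: Jct2→HubB (4), Y3→Y1 (4), Jct1→HubC (5); capacity 4 + 4 + 5 = 13.
Cut capacity 18 exceeds the max flow 13, so it is not minimum.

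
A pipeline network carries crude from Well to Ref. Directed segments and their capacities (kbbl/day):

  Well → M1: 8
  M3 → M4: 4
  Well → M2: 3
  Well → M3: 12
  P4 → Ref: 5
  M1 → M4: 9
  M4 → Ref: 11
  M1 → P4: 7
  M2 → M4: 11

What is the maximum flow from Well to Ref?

15

Augment Well→M2→M4→Ref: bottleneck 3, flow now 3.
Augment Well→M1→P4→Ref: bottleneck 5, flow now 8.
Augment Well→M1→M4→Ref: bottleneck 3, flow now 11.
Augment Well→M3→M4→Ref: bottleneck 4, flow now 15.
No augmenting path remains; maximum flow = 15.
In the residual graph, reachable from Well: {Well, M3}.
Min-cut edges: Well→M2 (3), Well→M1 (8), M3→M4 (4); capacity 3 + 8 + 4 = 15.
This cut is saturated, so no flow can exceed 15.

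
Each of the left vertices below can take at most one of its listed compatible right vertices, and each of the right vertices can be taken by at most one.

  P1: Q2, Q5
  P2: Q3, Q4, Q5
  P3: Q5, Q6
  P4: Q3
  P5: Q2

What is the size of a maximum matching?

5

Unit-capacity flow: source→left, listed edges, right→sink; max matching = max flow.
Augmenting path P1→Q2 (+1); matched 1.
Augmenting path P2→Q3 (+1); matched 2.
Augmenting path P3→Q5 (+1); matched 3.
Augmenting path P4→Q3→P2→Q4 (+1); matched 4.
Augmenting path P5→Q2→P1→Q5→P3→Q6 (+1); matched 5.
No augmenting path remains; maximum matching = 5.
König certificate: {P1, P2, P3, P4, P5} is a vertex cover of size 5 (every listed pair touches it), so no matching can be larger.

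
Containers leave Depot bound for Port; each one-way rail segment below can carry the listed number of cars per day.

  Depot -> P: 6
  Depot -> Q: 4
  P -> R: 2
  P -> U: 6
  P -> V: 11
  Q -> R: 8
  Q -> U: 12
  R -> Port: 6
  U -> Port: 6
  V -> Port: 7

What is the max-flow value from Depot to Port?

Augment Depot→P→R→Port: bottleneck 2, flow now 2.
Augment Depot→P→U→Port: bottleneck 4, flow now 6.
Augment Depot→Q→R→Port: bottleneck 4, flow now 10.
No augmenting path remains; maximum flow = 10.
In the residual graph, reachable from Depot: {Depot}.
Min-cut edges: Depot→P (6), Depot→Q (4); capacity 6 + 4 = 10.
This cut is saturated, so no flow can exceed 10.

10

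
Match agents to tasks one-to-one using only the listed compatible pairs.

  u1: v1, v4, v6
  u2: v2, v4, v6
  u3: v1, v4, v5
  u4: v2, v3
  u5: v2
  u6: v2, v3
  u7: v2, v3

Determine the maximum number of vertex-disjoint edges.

Unit-capacity flow: source→left, listed edges, right→sink; max matching = max flow.
Augmenting path u1→v1 (+1); matched 1.
Augmenting path u2→v2 (+1); matched 2.
Augmenting path u3→v4 (+1); matched 3.
Augmenting path u4→v3 (+1); matched 4.
Augmenting path u5→v2→u2→v6 (+1); matched 5.
No augmenting path remains; maximum matching = 5.
König certificate: {u1, u2, u3, v2, v3} is a vertex cover of size 5 (every listed pair touches it), so no matching can be larger.

5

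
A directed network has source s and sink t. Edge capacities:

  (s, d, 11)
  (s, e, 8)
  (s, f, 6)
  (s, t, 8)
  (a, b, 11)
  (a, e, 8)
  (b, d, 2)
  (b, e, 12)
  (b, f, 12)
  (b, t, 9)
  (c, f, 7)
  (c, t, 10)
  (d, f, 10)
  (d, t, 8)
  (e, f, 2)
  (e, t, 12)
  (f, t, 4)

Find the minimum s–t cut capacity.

28

Augment s→t: bottleneck 8, flow now 8.
Augment s→d→t: bottleneck 8, flow now 16.
Augment s→e→t: bottleneck 8, flow now 24.
Augment s→f→t: bottleneck 4, flow now 28.
No augmenting path remains; maximum flow = 28.
By max-flow min-cut, the minimum cut capacity equals the max flow.
In the residual graph, reachable from s: {s, d, f}.
Min-cut edges: s→e (8), s→t (8), d→t (8), f→t (4); capacity 8 + 8 + 8 + 4 = 28.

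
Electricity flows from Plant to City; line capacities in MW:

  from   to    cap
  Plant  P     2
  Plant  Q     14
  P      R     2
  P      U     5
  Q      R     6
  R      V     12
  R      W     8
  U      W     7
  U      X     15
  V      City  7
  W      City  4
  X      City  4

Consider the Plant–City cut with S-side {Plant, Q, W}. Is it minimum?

Given cut capacity: 2 + 6 + 4 = 12.
Augment Plant→P→R→V→City: bottleneck 2, flow now 2.
Augment Plant→Q→R→V→City: bottleneck 5, flow now 7.
Augment Plant→Q→R→W→City: bottleneck 1, flow now 8.
No augmenting path remains; maximum flow = 8.
In the residual graph, reachable from Plant: {Plant, Q}.
Min-cut edges: Plant→P (2), Q→R (6); capacity 2 + 6 = 8.
Cut capacity 12 exceeds the max flow 8, so it is not minimum.

No — its capacity is 12, but the minimum cut has capacity 8.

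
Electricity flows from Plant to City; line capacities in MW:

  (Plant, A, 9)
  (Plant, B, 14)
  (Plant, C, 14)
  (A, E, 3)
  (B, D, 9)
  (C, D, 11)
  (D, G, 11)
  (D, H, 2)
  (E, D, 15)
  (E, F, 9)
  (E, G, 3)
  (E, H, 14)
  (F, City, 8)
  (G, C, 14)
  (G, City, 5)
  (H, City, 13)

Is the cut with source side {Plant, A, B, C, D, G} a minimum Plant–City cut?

Yes — it is a minimum cut (capacity 10).

Given cut capacity: 3 + 2 + 5 = 10.
Augment Plant→A→E→F→City: bottleneck 3, flow now 3.
Augment Plant→B→D→G→City: bottleneck 5, flow now 8.
Augment Plant→B→D→H→City: bottleneck 2, flow now 10.
No augmenting path remains; maximum flow = 10.
Cut capacity 10 equals the max flow, so it is a minimum cut.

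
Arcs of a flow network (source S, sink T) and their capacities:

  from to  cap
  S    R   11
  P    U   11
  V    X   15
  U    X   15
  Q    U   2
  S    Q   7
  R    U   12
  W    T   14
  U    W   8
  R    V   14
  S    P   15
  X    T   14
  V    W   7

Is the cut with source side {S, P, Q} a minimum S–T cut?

Yes — it is a minimum cut (capacity 24).

Given cut capacity: 11 + 11 + 2 = 24.
Augment S→P→U→W→T: bottleneck 8, flow now 8.
Augment S→P→U→X→T: bottleneck 3, flow now 11.
Augment S→Q→U→X→T: bottleneck 2, flow now 13.
Augment S→R→U→X→T: bottleneck 9, flow now 22.
Augment S→R→V→W→T: bottleneck 2, flow now 24.
No augmenting path remains; maximum flow = 24.
Cut capacity 24 equals the max flow, so it is a minimum cut.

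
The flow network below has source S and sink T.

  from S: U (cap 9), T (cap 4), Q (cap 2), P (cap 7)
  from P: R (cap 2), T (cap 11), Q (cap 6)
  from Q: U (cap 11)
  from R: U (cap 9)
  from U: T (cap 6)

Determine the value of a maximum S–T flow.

17

Augment S→T: bottleneck 4, flow now 4.
Augment S→P→T: bottleneck 7, flow now 11.
Augment S→U→T: bottleneck 6, flow now 17.
No augmenting path remains; maximum flow = 17.
In the residual graph, reachable from S: {S, Q, U}.
Min-cut edges: S→P (7), S→T (4), U→T (6); capacity 7 + 4 + 6 = 17.
This cut is saturated, so no flow can exceed 17.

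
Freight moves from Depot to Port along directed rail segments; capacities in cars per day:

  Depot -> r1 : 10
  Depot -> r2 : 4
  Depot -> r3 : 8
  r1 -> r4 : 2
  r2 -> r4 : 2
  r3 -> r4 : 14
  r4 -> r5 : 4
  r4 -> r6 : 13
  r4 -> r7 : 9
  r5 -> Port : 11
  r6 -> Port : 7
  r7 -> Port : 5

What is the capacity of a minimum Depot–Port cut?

Augment Depot→r1→r4→r5→Port: bottleneck 2, flow now 2.
Augment Depot→r2→r4→r5→Port: bottleneck 2, flow now 4.
Augment Depot→r3→r4→r6→Port: bottleneck 7, flow now 11.
Augment Depot→r3→r4→r7→Port: bottleneck 1, flow now 12.
No augmenting path remains; maximum flow = 12.
By max-flow min-cut, the minimum cut capacity equals the max flow.
In the residual graph, reachable from Depot: {Depot, r1, r2}.
Min-cut edges: Depot→r3 (8), r1→r4 (2), r2→r4 (2); capacity 8 + 2 + 2 = 12.

12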